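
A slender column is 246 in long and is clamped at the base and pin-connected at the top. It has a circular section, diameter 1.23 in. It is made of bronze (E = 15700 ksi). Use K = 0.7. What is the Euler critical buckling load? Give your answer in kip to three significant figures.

P_cr ≈ 0.587 kip

I = πd⁴/64 = π×1.23⁴/64 = 0.1124 in⁴
Effective length L_e = K·L = 0.7 × 246 = 172.2 in
P_cr = π²EI / L_e² = π² × 15700×10³ × 0.1124 / 172.2² = 587.1 lb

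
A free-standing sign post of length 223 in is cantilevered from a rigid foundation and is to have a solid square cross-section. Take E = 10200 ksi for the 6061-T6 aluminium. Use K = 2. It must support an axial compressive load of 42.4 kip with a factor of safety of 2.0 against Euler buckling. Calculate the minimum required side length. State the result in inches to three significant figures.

Required P_cr = n·P = 2.0 × 42.4 = 84.80 kip
L_e = K·L = 2 × 223 = 446.0 in
Required I = P_cr·L_e²/(π²E) = 8.480×10^4 × 446.0² / (π² × 1.02×10^7) = 167.6 in⁴
Solid square: I = a⁴/12  ⇒  a = (12I)^(1/4) = (12×167.6)^(1/4) = 6.70 in

a ≈ 6.70 in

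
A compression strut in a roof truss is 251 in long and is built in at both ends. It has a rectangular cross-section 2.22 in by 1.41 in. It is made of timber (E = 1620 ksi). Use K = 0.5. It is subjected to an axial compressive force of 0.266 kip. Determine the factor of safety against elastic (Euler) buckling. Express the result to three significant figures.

n ≈ 1.98

Buckling occurs about the weak axis: I_min = h·b³/12 with b = 1.41 in (the shorter side).
I_min = 2.22×1.41³/12 = 0.5186 in⁴
Effective length L_e = K·L = 0.5 × 251 = 125.5 in
P_cr = π²EI / L_e² = π² × 1620×10³ × 0.5186 / 125.5² = 526.4 lb
Factor of safety n = P_cr / P = 0.52645 / 0.266 = 1.98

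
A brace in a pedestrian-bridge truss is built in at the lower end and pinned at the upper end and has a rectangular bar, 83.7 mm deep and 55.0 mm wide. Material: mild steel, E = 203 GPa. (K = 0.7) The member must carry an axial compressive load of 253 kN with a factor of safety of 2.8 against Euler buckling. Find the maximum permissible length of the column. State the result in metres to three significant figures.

Buckling occurs about the weak axis: I_min = h·b³/12 with b = 55.0 mm (the shorter side).
I_min = 83.7×55.0³/12 = 1.160×10^6 mm⁴
I = 1.160×10^-6 m⁴
Required critical load P_cr = n·P = 2.8 × 253 = 708.4 kN = 7.084×10^5 N
From P_cr = π²EI/(K·L)²:  L = (1/K)·√(π²EI/P_cr) = (1/0.7)·√(π²×2.03×10^11×1.160×10^-6/7.084×10^5)
L = 2.59 m

L_max ≈ 2.59 m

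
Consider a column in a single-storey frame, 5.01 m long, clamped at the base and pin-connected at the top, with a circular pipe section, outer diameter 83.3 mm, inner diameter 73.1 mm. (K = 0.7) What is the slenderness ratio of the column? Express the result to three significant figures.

d_o = 83.3 mm, d_i = 73.1 mm
I = π(d_o⁴ − d_i⁴)/64 = π(83.3⁴ − 73.10⁴)/64 = 9.618×10^5 mm⁴
A = 1.253×10^3 mm²;  r_min = √(I/A) = √(9.618×10^5/1.253×10^3) = 27.71 mm
L_e = K·L = 0.7 × 5.01 m = 3.507 m = 3507.0 mm
λ = L_e / r_min = 3507.0 / 27.71 = 127

λ ≈ 127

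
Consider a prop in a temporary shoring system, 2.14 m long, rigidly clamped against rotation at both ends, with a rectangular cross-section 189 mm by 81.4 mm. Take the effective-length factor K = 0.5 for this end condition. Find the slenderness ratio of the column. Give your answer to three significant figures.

λ ≈ 45.5

For a rectangle r_min = b/√12 = 81.4/√12 = 23.50 mm
L_e = K·L = 0.5 × 2.14 m = 1.070 m = 1070.0 mm
λ = L_e / r_min = 1070.0 / 23.50 = 45.5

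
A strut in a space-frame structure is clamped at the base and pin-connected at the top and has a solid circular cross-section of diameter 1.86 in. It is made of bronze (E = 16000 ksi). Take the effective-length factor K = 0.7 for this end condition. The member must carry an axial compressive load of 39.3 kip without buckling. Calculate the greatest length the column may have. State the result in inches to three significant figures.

I = πd⁴/64 = π×1.86⁴/64 = 0.5875 in⁴
At the buckling limit P_cr = P = 3.930×10^4 lb
From P_cr = π²EI/(K·L)²:  L = (1/K)·√(π²EI/P_cr) = (1/0.7)·√(π²×1.60×10^7×0.5875/3.930×10^4)
L = 69.4 in

L_max ≈ 69.4 in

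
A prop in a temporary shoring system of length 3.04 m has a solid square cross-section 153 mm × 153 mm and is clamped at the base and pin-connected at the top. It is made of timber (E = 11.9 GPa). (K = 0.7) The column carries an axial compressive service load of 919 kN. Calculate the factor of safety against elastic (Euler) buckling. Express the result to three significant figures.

n ≈ 1.29

I = a⁴/12 = 153⁴/12 = 4.567×10^7 mm⁴
I = 4.567×10^7 mm⁴ = 4.567×10^-5 m⁴
Effective length L_e = K·L = 0.7 × 3.04 = 2.128 m
P_cr = π²EI / L_e² = π² × 11.9×10⁹ × 4.567×10^-5 / 2.128² = 1.184×10^6 N
Factor of safety n = P_cr / P = 1184.4 / 919 = 1.29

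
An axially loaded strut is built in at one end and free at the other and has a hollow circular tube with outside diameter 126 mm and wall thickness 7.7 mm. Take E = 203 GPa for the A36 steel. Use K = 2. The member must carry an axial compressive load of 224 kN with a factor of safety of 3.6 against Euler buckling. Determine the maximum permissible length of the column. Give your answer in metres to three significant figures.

L_max ≈ 1.77 m

Inner diameter d_i = 126 − 2×7.7 = 110.6 mm
I = π(d_o⁴ − d_i⁴)/64 = π(126⁴ − 110.6⁴)/64 = 5.027×10^6 mm⁴
I = 5.027×10^-6 m⁴
Required critical load P_cr = n·P = 3.6 × 224 = 806.4 kN = 8.064×10^5 N
From P_cr = π²EI/(K·L)²:  L = (1/K)·√(π²EI/P_cr) = (1/2)·√(π²×2.03×10^11×5.027×10^-6/8.064×10^5)
L = 1.77 m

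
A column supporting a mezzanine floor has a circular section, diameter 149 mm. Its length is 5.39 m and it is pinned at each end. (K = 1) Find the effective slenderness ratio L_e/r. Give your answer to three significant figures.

For a solid circle r = d/4 = 149/4 = 37.25 mm
L_e = K·L = 1 × 5.39 m = 5.390 m = 5390.0 mm
λ = L_e / r_min = 5390.0 / 37.25 = 145

λ ≈ 145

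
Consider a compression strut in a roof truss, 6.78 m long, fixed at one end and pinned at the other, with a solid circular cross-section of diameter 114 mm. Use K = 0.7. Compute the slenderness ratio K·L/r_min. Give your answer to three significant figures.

I = πd⁴/64 = π×114⁴/64 = 8.291×10^6 mm⁴
A = 1.021×10^4 mm²;  r_min = √(I/A) = √(8.291×10^6/1.021×10^4) = 28.50 mm
L_e = K·L = 0.7 × 6.78 m = 4.746 m = 4746.0 mm
λ = L_e / r_min = 4746.0 / 28.50 = 167

λ ≈ 167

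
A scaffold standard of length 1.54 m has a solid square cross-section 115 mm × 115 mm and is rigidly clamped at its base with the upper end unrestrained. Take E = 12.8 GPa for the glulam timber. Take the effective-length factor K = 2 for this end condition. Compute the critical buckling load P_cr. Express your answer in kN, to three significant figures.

P_cr ≈ 194 kN

I = a⁴/12 = 115⁴/12 = 1.458×10^7 mm⁴
I = 1.458×10^7 mm⁴ = 1.458×10^-5 m⁴
Effective length L_e = K·L = 2 × 1.54 = 3.080 m
P_cr = π²EI / L_e² = π² × 12.8×10⁹ × 1.458×10^-5 / 3.080² = 1.941×10^5 N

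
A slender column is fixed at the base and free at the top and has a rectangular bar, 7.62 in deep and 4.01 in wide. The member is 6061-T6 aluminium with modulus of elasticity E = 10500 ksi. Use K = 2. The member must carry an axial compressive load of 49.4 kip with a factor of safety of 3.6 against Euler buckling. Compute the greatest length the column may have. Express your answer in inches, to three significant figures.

L_max ≈ 77.2 in

Buckling occurs about the weak axis: I_min = h·b³/12 with b = 4.01 in (the shorter side).
I_min = 7.62×4.01³/12 = 40.95 in⁴
Required critical load P_cr = n·P = 3.6 × 49.4 = 177.8 kip = 1.778×10^5 lb
From P_cr = π²EI/(K·L)²:  L = (1/K)·√(π²EI/P_cr) = (1/2)·√(π²×1.05×10^7×40.95/1.778×10^5)
L = 77.2 in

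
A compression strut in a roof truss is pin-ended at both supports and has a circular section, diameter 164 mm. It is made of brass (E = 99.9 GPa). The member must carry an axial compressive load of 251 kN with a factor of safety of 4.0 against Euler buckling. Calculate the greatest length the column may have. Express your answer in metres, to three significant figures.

L_max ≈ 5.91 m

I = πd⁴/64 = π×164⁴/64 = 3.551×10^7 mm⁴
I = 3.551×10^-5 m⁴
Required critical load P_cr = n·P = 4.0 × 251 = 1004 kN = 1.004×10^6 N
From P_cr = π²EI/(K·L)²:  L = (1/K)·√(π²EI/P_cr) = (1/1)·√(π²×9.99×10^10×3.551×10^-5/1.004×10^6)
L = 5.91 m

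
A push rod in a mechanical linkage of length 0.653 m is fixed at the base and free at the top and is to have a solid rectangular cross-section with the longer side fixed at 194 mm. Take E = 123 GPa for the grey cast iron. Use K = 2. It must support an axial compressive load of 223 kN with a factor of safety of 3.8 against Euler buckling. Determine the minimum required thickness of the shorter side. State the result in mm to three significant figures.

b ≈ 41.9 mm

Required P_cr = n·P = 3.8 × 223 = 847.4 kN
L_e = K·L = 2 × 0.653 = 1.306 m
Required I = P_cr·L_e²/(π²E) = 8.474×10^5 × 1.306² / (π² × 1.23×10^11) = 1.191×10^-6 m⁴
I_req = 1.191×10^6 mm⁴
Rectangle, weak axis: I_min = h·b³/12 with h = 194 mm fixed  ⇒  b = (12I/h)^(1/3) = 41.9 mm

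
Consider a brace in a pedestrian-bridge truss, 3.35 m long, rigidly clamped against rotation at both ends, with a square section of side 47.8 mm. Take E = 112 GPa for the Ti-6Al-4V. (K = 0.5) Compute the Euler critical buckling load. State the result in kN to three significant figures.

P_cr ≈ 171 kN

I = a⁴/12 = 47.8⁴/12 = 4.350×10^5 mm⁴
I = 4.350×10^5 mm⁴ = 4.350×10^-7 m⁴
Effective length L_e = K·L = 0.5 × 3.35 = 1.675 m
P_cr = π²EI / L_e² = π² × 112×10⁹ × 4.350×10^-7 / 1.675² = 1.714×10^5 N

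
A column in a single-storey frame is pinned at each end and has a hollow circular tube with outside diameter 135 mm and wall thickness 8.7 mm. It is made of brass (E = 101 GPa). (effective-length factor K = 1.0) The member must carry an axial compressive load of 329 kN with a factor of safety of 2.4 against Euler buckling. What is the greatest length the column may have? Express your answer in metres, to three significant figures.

L_max ≈ 2.95 m

Inner diameter d_i = 135 − 2×8.7 = 117.6 mm
I = π(d_o⁴ − d_i⁴)/64 = π(135⁴ − 117.6⁴)/64 = 6.916×10^6 mm⁴
I = 6.916×10^-6 m⁴
Required critical load P_cr = n·P = 2.4 × 329 = 789.6 kN = 7.896×10^5 N
From P_cr = π²EI/(K·L)²:  L = (1/K)·√(π²EI/P_cr) = (1/1)·√(π²×1.01×10^11×6.916×10^-6/7.896×10^5)
L = 2.95 m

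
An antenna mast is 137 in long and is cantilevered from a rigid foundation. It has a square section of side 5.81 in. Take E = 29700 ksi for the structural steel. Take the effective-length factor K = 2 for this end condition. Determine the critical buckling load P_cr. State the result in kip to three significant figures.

I = a⁴/12 = 5.81⁴/12 = 94.96 in⁴
Effective length L_e = K·L = 2 × 137 = 274.0 in
P_cr = π²EI / L_e² = π² × 29700×10³ × 94.96 / 274.0² = 3.707×10^5 lb

P_cr ≈ 371 kip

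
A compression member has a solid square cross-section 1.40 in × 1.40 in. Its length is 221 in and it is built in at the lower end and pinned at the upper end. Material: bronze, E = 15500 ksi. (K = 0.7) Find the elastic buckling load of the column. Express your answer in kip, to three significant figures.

I = a⁴/12 = 1.40⁴/12 = 0.3201 in⁴
Effective length L_e = K·L = 0.7 × 221 = 154.7 in
P_cr = π²EI / L_e² = π² × 15500×10³ × 0.3201 / 154.7² = 2.046×10^3 lb

P_cr ≈ 2.05 kip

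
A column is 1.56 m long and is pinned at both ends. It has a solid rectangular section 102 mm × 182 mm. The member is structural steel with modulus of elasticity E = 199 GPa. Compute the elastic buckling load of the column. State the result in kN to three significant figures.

P_cr ≈ 13000 kN

Buckling occurs about the weak axis: I_min = h·b³/12 with b = 102 mm (the shorter side).
I_min = 182×102³/12 = 1.609×10^7 mm⁴
I = 1.609×10^7 mm⁴ = 1.609×10^-5 m⁴
Effective length L_e = K·L = 1 × 1.56 = 1.560 m
P_cr = π²EI / L_e² = π² × 199×10⁹ × 1.609×10^-5 / 1.560² = 1.299×10^7 N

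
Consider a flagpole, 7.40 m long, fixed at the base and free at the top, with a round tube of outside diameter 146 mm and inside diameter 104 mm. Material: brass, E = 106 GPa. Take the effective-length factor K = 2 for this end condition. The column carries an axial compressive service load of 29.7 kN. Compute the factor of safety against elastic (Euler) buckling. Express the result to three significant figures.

n ≈ 2.66

d_o = 146 mm, d_i = 104 mm
I = π(d_o⁴ − d_i⁴)/64 = π(146⁴ − 104.0⁴)/64 = 1.656×10^7 mm⁴
I = 1.656×10^7 mm⁴ = 1.656×10^-5 m⁴
Effective length L_e = K·L = 2 × 7.40 = 14.80 m
P_cr = π²EI / L_e² = π² × 106×10⁹ × 1.656×10^-5 / 14.80² = 7.910×10^4 N
Factor of safety n = P_cr / P = 79.100 / 29.7 = 2.66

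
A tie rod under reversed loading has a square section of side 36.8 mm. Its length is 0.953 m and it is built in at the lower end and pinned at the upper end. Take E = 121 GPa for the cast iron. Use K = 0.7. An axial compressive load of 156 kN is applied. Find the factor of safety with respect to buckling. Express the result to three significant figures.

I = a⁴/12 = 36.8⁴/12 = 1.528×10^5 mm⁴
I = 1.528×10^5 mm⁴ = 1.528×10^-7 m⁴
Effective length L_e = K·L = 0.7 × 0.953 = 0.6671 m
P_cr = π²EI / L_e² = π² × 121×10⁹ × 1.528×10^-7 / 0.6671² = 4.101×10^5 N
Factor of safety n = P_cr / P = 410.12 / 156 = 2.63

n ≈ 2.63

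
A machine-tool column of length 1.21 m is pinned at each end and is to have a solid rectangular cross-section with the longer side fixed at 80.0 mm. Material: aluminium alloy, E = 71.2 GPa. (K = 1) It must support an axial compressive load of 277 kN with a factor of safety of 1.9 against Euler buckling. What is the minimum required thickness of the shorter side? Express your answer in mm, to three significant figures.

b ≈ 54.8 mm

Required P_cr = n·P = 1.9 × 277 = 526.3 kN
L_e = K·L = 1 × 1.21 = 1.210 m
Required I = P_cr·L_e²/(π²E) = 5.263×10^5 × 1.210² / (π² × 7.12×10^10) = 1.097×10^-6 m⁴
I_req = 1.097×10^6 mm⁴
Rectangle, weak axis: I_min = h·b³/12 with h = 80.0 mm fixed  ⇒  b = (12I/h)^(1/3) = 54.8 mm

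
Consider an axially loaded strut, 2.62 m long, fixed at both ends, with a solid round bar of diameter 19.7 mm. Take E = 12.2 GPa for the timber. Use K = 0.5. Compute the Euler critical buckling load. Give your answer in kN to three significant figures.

I = πd⁴/64 = π×19.7⁴/64 = 7.393×10^3 mm⁴
I = 7.393×10^3 mm⁴ = 7.393×10^-9 m⁴
Effective length L_e = K·L = 0.5 × 2.62 = 1.310 m
P_cr = π²EI / L_e² = π² × 12.2×10⁹ × 7.393×10^-9 / 1.310² = 518.7 N

P_cr ≈ 0.519 kN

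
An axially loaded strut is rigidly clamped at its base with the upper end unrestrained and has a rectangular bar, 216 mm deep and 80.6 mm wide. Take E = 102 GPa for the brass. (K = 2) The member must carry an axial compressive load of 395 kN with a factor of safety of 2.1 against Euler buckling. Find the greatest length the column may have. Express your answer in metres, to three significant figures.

L_max ≈ 1.69 m

Buckling occurs about the weak axis: I_min = h·b³/12 with b = 80.6 mm (the shorter side).
I_min = 216×80.6³/12 = 9.425×10^6 mm⁴
I = 9.425×10^-6 m⁴
Required critical load P_cr = n·P = 2.1 × 395 = 829.5 kN = 8.295×10^5 N
From P_cr = π²EI/(K·L)²:  L = (1/K)·√(π²EI/P_cr) = (1/2)·√(π²×1.02×10^11×9.425×10^-6/8.295×10^5)
L = 1.69 m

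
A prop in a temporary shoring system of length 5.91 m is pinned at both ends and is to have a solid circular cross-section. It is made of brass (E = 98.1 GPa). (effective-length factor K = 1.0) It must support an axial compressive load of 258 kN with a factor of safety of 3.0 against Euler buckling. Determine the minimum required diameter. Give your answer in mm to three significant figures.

d ≈ 154 mm

Required P_cr = n·P = 3.0 × 258 = 774.0 kN
L_e = K·L = 1 × 5.91 = 5.910 m
Required I = P_cr·L_e²/(π²E) = 7.740×10^5 × 5.910² / (π² × 9.81×10^10) = 2.792×10^-5 m⁴
I_req = 2.792×10^7 mm⁴
Solid circle: I = πd⁴/64  ⇒  d = (64I/π)^(1/4) = (64×2.792×10^7/π)^(1/4) = 154 mm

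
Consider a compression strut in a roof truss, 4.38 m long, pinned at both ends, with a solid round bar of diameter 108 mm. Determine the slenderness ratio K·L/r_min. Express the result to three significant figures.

For a solid circle r = d/4 = 108/4 = 27.00 mm
L_e = K·L = 1 × 4.38 m = 4.380 m = 4380.0 mm
λ = L_e / r_min = 4380.0 / 27.00 = 162

λ ≈ 162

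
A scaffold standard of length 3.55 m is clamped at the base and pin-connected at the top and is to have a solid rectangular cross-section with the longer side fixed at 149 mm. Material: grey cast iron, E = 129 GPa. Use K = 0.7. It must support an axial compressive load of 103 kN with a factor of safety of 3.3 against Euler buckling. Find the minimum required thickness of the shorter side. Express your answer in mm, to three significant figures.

b ≈ 51.0 mm

Required P_cr = n·P = 3.3 × 103 = 339.9 kN
L_e = K·L = 0.7 × 3.55 = 2.485 m
Required I = P_cr·L_e²/(π²E) = 3.399×10^5 × 2.485² / (π² × 1.29×10^11) = 1.649×10^-6 m⁴
I_req = 1.649×10^6 mm⁴
Rectangle, weak axis: I_min = h·b³/12 with h = 149 mm fixed  ⇒  b = (12I/h)^(1/3) = 51.0 mm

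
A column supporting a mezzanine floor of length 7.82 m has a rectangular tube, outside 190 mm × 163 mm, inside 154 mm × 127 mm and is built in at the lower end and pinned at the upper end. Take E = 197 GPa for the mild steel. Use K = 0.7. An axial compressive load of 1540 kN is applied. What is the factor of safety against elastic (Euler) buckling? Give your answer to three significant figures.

n ≈ 1.78

Weak-axis I_min = (h_o·b_o³ − h_i·b_i³)/12 with b_o = 163, b_i = 127.0 mm (shorter outer/inner sides).
I_min = (190×163³ − 154.0×127.0³)/12 = 4.228×10^7 mm⁴
I = 4.228×10^7 mm⁴ = 4.228×10^-5 m⁴
Effective length L_e = K·L = 0.7 × 7.82 = 5.474 m
P_cr = π²EI / L_e² = π² × 197×10⁹ × 4.228×10^-5 / 5.474² = 2.744×10^6 N
Factor of safety n = P_cr / P = 2743.6 / 1540 = 1.78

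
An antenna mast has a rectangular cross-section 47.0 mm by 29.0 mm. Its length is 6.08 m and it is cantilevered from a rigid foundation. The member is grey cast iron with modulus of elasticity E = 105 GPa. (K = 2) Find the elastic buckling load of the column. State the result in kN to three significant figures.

Buckling occurs about the weak axis: I_min = h·b³/12 with b = 29.0 mm (the shorter side).
I_min = 47.0×29.0³/12 = 9.552×10^4 mm⁴
I = 9.552×10^4 mm⁴ = 9.552×10^-8 m⁴
Effective length L_e = K·L = 2 × 6.08 = 12.16 m
P_cr = π²EI / L_e² = π² × 105×10⁹ × 9.552×10^-8 / 12.16² = 669.5 N

P_cr ≈ 0.669 kN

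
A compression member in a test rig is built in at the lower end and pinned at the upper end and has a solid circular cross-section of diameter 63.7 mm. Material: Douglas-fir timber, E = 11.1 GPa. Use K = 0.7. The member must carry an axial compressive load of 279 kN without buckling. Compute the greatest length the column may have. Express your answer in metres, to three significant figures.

L_max ≈ 0.805 m

I = πd⁴/64 = π×63.7⁴/64 = 8.082×10^5 mm⁴
I = 8.082×10^-7 m⁴
At the buckling limit P_cr = P = 2.790×10^5 N
From P_cr = π²EI/(K·L)²:  L = (1/K)·√(π²EI/P_cr) = (1/0.7)·√(π²×1.11×10^10×8.082×10^-7/2.790×10^5)
L = 0.805 m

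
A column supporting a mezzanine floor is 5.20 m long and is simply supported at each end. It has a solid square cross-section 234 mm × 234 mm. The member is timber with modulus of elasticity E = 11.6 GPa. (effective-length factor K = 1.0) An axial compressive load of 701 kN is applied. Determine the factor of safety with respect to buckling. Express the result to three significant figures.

n ≈ 1.51

I = a⁴/12 = 234⁴/12 = 2.499×10^8 mm⁴
I = 2.499×10^8 mm⁴ = 2.499×10^-4 m⁴
Effective length L_e = K·L = 1 × 5.20 = 5.200 m
P_cr = π²EI / L_e² = π² × 11.6×10⁹ × 2.499×10^-4 / 5.200² = 1.058×10^6 N
Factor of safety n = P_cr / P = 1057.9 / 701 = 1.51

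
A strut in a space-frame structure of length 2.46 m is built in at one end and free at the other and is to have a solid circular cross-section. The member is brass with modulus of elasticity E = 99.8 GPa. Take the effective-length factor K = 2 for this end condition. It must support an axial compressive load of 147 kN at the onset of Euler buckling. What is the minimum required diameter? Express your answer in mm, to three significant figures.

L_e = K·L = 2 × 2.46 = 4.920 m
Required I = P_cr·L_e²/(π²E) = 1.470×10^5 × 4.920² / (π² × 9.98×10^10) = 3.613×10^-6 m⁴
I_req = 3.613×10^6 mm⁴
Solid circle: I = πd⁴/64  ⇒  d = (64I/π)^(1/4) = (64×3.613×10^6/π)^(1/4) = 92.6 mm

d ≈ 92.6 mm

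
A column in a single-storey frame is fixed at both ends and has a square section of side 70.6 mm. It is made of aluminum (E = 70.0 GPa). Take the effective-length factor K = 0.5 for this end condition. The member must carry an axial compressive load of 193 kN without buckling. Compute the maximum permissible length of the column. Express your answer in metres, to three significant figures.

L_max ≈ 5.44 m

I = a⁴/12 = 70.6⁴/12 = 2.070×10^6 mm⁴
I = 2.070×10^-6 m⁴
At the buckling limit P_cr = P = 1.930×10^5 N
From P_cr = π²EI/(K·L)²:  L = (1/K)·√(π²EI/P_cr) = (1/0.5)·√(π²×7.00×10^10×2.070×10^-6/1.930×10^5)
L = 5.44 m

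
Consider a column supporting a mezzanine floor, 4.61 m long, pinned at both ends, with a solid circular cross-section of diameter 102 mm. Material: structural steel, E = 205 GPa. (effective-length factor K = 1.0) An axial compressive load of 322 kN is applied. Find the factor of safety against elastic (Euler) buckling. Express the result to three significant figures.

I = πd⁴/64 = π×102⁴/64 = 5.313×10^6 mm⁴
I = 5.313×10^6 mm⁴ = 5.313×10^-6 m⁴
Effective length L_e = K·L = 1 × 4.61 = 4.610 m
P_cr = π²EI / L_e² = π² × 205×10⁹ × 5.313×10^-6 / 4.610² = 5.059×10^5 N
Factor of safety n = P_cr / P = 505.85 / 322 = 1.57

n ≈ 1.57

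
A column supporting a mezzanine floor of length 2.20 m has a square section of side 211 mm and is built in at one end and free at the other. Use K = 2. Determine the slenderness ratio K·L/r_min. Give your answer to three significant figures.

For a square r = a/√12 = 211/√12 = 60.91 mm
L_e = K·L = 2 × 2.20 m = 4.400 m = 4400.0 mm
λ = L_e / r_min = 4400.0 / 60.91 = 72.2

λ ≈ 72.2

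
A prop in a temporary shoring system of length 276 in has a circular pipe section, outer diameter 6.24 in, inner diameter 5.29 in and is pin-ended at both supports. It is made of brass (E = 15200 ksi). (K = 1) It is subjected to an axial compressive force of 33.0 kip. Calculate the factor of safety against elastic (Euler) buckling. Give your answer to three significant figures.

n ≈ 2.15

d_o = 6.24 in, d_i = 5.29 in
I = π(d_o⁴ − d_i⁴)/64 = π(6.24⁴ − 5.290⁴)/64 = 35.98 in⁴
Effective length L_e = K·L = 1 × 276 = 276.0 in
P_cr = π²EI / L_e² = π² × 15200×10³ × 35.98 / 276.0² = 7.086×10^4 lb
Factor of safety n = P_cr / P = 70.862 / 33.0 = 2.15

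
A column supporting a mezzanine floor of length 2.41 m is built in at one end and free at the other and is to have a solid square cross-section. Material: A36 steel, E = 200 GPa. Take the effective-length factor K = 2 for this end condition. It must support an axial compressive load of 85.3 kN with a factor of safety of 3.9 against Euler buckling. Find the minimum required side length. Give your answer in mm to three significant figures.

Required P_cr = n·P = 3.9 × 85.3 = 332.7 kN
L_e = K·L = 2 × 2.41 = 4.820 m
Required I = P_cr·L_e²/(π²E) = 3.327×10^5 × 4.820² / (π² × 2.00×10^11) = 3.915×10^-6 m⁴
I_req = 3.915×10^6 mm⁴
Solid square: I = a⁴/12  ⇒  a = (12I)^(1/4) = (12×3.915×10^6)^(1/4) = 82.8 mm

a ≈ 82.8 mm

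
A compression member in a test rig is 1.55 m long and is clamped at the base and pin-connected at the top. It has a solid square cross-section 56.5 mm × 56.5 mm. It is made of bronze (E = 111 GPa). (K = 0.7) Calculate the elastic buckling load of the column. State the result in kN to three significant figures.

P_cr ≈ 790 kN

I = a⁴/12 = 56.5⁴/12 = 8.492×10^5 mm⁴
I = 8.492×10^5 mm⁴ = 8.492×10^-7 m⁴
Effective length L_e = K·L = 0.7 × 1.55 = 1.085 m
P_cr = π²EI / L_e² = π² × 111×10⁹ × 8.492×10^-7 / 1.085² = 7.903×10^5 N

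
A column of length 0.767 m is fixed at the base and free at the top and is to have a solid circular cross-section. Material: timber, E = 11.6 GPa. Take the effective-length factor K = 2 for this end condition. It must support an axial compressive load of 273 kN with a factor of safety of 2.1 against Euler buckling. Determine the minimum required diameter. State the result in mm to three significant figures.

Required P_cr = n·P = 2.1 × 273 = 573.3 kN
L_e = K·L = 2 × 0.767 = 1.534 m
Required I = P_cr·L_e²/(π²E) = 5.733×10^5 × 1.534² / (π² × 1.16×10^10) = 1.178×10^-5 m⁴
I_req = 1.178×10^7 mm⁴
Solid circle: I = πd⁴/64  ⇒  d = (64I/π)^(1/4) = (64×1.178×10^7/π)^(1/4) = 124 mm

d ≈ 124 mm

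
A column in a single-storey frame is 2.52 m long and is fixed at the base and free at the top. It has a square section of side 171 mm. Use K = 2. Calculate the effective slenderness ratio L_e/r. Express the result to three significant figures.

For a square r = a/√12 = 171/√12 = 49.36 mm
L_e = K·L = 2 × 2.52 m = 5.040 m = 5040.0 mm
λ = L_e / r_min = 5040.0 / 49.36 = 102

λ ≈ 102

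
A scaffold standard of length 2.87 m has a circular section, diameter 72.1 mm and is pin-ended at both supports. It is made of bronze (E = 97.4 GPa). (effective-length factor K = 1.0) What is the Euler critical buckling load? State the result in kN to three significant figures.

P_cr ≈ 155 kN

I = πd⁴/64 = π×72.1⁴/64 = 1.327×10^6 mm⁴
I = 1.327×10^6 mm⁴ = 1.327×10^-6 m⁴
Effective length L_e = K·L = 1 × 2.87 = 2.870 m
P_cr = π²EI / L_e² = π² × 97.4×10⁹ × 1.327×10^-6 / 2.870² = 1.548×10^5 N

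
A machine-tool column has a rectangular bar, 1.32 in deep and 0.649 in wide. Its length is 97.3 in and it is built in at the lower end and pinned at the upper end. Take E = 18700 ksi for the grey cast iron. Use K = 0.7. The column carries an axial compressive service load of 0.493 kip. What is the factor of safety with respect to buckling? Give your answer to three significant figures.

n ≈ 2.43

Buckling occurs about the weak axis: I_min = h·b³/12 with b = 0.649 in (the shorter side).
I_min = 1.32×0.649³/12 = 3.007×10^-2 in⁴
Effective length L_e = K·L = 0.7 × 97.3 = 68.11 in
P_cr = π²EI / L_e² = π² × 18700×10³ × 3.007×10^-2 / 68.11² = 1.196×10^3 lb
Factor of safety n = P_cr / P = 1.1963 / 0.493 = 2.43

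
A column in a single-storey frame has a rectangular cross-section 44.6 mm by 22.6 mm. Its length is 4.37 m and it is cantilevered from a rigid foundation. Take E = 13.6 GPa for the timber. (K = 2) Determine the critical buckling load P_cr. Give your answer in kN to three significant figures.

Buckling occurs about the weak axis: I_min = h·b³/12 with b = 22.6 mm (the shorter side).
I_min = 44.6×22.6³/12 = 4.290×10^4 mm⁴
I = 4.290×10^4 mm⁴ = 4.290×10^-8 m⁴
Effective length L_e = K·L = 2 × 4.37 = 8.740 m
P_cr = π²EI / L_e² = π² × 13.6×10⁹ × 4.290×10^-8 / 8.740² = 75.39 N

P_cr ≈ 0.0754 kN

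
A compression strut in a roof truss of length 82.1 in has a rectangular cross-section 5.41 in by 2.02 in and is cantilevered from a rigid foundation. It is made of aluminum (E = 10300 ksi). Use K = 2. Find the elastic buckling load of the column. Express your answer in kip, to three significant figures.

Buckling occurs about the weak axis: I_min = h·b³/12 with b = 2.02 in (the shorter side).
I_min = 5.41×2.02³/12 = 3.716 in⁴
Effective length L_e = K·L = 2 × 82.1 = 164.2 in
P_cr = π²EI / L_e² = π² × 10300×10³ × 3.716 / 164.2² = 1.401×10^4 lb

P_cr ≈ 14.0 kip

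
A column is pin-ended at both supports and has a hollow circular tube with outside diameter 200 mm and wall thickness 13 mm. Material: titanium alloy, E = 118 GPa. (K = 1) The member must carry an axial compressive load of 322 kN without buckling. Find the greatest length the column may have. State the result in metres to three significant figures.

L_max ≈ 11.0 m

Inner diameter d_i = 200 − 2×13 = 174.0 mm
I = π(d_o⁴ − d_i⁴)/64 = π(200⁴ − 174.0⁴)/64 = 3.354×10^7 mm⁴
I = 3.354×10^-5 m⁴
At the buckling limit P_cr = P = 3.220×10^5 N
From P_cr = π²EI/(K·L)²:  L = (1/K)·√(π²EI/P_cr) = (1/1)·√(π²×1.18×10^11×3.354×10^-5/3.220×10^5)
L = 11.0 m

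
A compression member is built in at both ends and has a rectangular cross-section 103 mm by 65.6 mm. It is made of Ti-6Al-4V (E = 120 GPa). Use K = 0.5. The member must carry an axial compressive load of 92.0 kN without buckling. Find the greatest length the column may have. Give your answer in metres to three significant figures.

L_max ≈ 11.2 m

Buckling occurs about the weak axis: I_min = h·b³/12 with b = 65.6 mm (the shorter side).
I_min = 103×65.6³/12 = 2.423×10^6 mm⁴
I = 2.423×10^-6 m⁴
At the buckling limit P_cr = P = 9.200×10^4 N
From P_cr = π²EI/(K·L)²:  L = (1/K)·√(π²EI/P_cr) = (1/0.5)·√(π²×1.20×10^11×2.423×10^-6/9.200×10^4)
L = 11.2 m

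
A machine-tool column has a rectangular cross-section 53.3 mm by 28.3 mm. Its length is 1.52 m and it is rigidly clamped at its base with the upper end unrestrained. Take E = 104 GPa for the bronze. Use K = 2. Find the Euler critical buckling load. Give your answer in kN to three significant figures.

Buckling occurs about the weak axis: I_min = h·b³/12 with b = 28.3 mm (the shorter side).
I_min = 53.3×28.3³/12 = 1.007×10^5 mm⁴
I = 1.007×10^5 mm⁴ = 1.007×10^-7 m⁴
Effective length L_e = K·L = 2 × 1.52 = 3.040 m
P_cr = π²EI / L_e² = π² × 104×10⁹ × 1.007×10^-7 / 3.040² = 1.118×10^4 N

P_cr ≈ 11.2 kN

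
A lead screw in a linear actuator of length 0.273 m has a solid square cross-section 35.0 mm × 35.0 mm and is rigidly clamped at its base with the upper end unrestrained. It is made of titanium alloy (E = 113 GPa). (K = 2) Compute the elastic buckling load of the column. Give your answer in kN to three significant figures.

I = a⁴/12 = 35.0⁴/12 = 1.251×10^5 mm⁴
I = 1.251×10^5 mm⁴ = 1.251×10^-7 m⁴
Effective length L_e = K·L = 2 × 0.273 = 0.5460 m
P_cr = π²EI / L_e² = π² × 113×10⁹ × 1.251×10^-7 / 0.5460² = 4.678×10^5 N

P_cr ≈ 468 kN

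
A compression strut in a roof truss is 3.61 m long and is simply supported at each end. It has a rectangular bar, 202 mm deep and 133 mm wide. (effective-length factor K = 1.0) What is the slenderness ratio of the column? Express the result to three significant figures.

λ ≈ 94.0

For a rectangle r_min = b/√12 = 133/√12 = 38.39 mm
L_e = K·L = 1 × 3.61 m = 3.610 m = 3610.0 mm
λ = L_e / r_min = 3610.0 / 38.39 = 94.0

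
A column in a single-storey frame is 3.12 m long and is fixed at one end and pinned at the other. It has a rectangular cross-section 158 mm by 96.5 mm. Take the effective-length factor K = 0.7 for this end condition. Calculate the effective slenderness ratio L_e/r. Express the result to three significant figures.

λ ≈ 78.4

For a rectangle r_min = b/√12 = 96.5/√12 = 27.86 mm
L_e = K·L = 0.7 × 3.12 m = 2.184 m = 2184.0 mm
λ = L_e / r_min = 2184.0 / 27.86 = 78.4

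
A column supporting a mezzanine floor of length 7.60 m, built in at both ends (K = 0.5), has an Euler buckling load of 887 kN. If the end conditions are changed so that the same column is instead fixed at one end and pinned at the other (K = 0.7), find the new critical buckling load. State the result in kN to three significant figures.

P_cr ∝ 1/K², so P_cr,new = P_cr,old × (K_old/K_new)² = 887 × (0.5/0.7)²
= 887 × 0.5102 = 453 kN

P_cr ≈ 453 kN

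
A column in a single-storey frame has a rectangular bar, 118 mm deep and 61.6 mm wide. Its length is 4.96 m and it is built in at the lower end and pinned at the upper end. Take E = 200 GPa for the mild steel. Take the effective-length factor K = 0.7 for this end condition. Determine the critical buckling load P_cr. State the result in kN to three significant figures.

P_cr ≈ 376 kN

Buckling occurs about the weak axis: I_min = h·b³/12 with b = 61.6 mm (the shorter side).
I_min = 118×61.6³/12 = 2.298×10^6 mm⁴
I = 2.298×10^6 mm⁴ = 2.298×10^-6 m⁴
Effective length L_e = K·L = 0.7 × 4.96 = 3.472 m
P_cr = π²EI / L_e² = π² × 200×10⁹ × 2.298×10^-6 / 3.472² = 3.764×10^5 N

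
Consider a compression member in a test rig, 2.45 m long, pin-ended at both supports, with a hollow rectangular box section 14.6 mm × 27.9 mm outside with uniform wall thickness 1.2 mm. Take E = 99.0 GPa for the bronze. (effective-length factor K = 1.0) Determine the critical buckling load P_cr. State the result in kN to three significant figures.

Inner dimensions: h_i = 27.9 − 2×1.2 = 25.50 mm, b_i = 14.6 − 2×1.2 = 12.20 mm
Weak-axis I_min = (h_o·b_o³ − h_i·b_i³)/12 with b_o = 14.6, b_i = 12.20 mm (shorter outer/inner sides).
I_min = (27.9×14.6³ − 25.50×12.20³)/12 = 3.377×10^3 mm⁴
I = 3.377×10^3 mm⁴ = 3.377×10^-9 m⁴
Effective length L_e = K·L = 1 × 2.45 = 2.450 m
P_cr = π²EI / L_e² = π² × 99.0×10⁹ × 3.377×10^-9 / 2.450² = 549.7 N

P_cr ≈ 0.550 kN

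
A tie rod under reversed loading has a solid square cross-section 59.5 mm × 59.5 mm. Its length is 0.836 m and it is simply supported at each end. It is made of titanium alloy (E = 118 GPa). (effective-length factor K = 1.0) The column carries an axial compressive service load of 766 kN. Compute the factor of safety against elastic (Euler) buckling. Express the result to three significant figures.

n ≈ 2.27

I = a⁴/12 = 59.5⁴/12 = 1.044×10^6 mm⁴
I = 1.044×10^6 mm⁴ = 1.044×10^-6 m⁴
Effective length L_e = K·L = 1 × 0.836 = 0.8360 m
P_cr = π²EI / L_e² = π² × 118×10⁹ × 1.044×10^-6 / 0.8360² = 1.740×10^6 N
Factor of safety n = P_cr / P = 1740.4 / 766 = 2.27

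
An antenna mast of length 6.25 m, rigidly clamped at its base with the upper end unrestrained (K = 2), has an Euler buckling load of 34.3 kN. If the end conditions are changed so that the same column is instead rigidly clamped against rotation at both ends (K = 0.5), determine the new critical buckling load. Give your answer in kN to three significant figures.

P_cr ≈ 549 kN

P_cr ∝ 1/K², so P_cr,new = P_cr,old × (K_old/K_new)² = 34.3 × (2/0.5)²
= 34.3 × 16.00 = 549 kN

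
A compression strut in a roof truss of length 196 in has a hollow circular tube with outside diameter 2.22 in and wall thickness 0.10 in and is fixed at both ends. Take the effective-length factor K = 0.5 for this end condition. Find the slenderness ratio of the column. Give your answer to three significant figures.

λ ≈ 131

Inner diameter d_i = 2.22 − 2×0.10 = 2.020 in
I = π(d_o⁴ − d_i⁴)/64 = π(2.22⁴ − 2.020⁴)/64 = 0.3750 in⁴
A = 0.6660 in²;  r_min = √(I/A) = √(0.3750/0.6660) = 0.7504 in
L_e = K·L = 0.5 × 196 = 98.00 in
λ = L_e / r_min = 98.000 / 0.7504 = 131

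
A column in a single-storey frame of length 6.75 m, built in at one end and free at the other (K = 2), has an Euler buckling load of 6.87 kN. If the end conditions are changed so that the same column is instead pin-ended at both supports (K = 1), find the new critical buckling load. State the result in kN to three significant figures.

P_cr ∝ 1/K², so P_cr,new = P_cr,old × (K_old/K_new)² = 6.87 × (2/1)²
= 6.87 × 4.000 = 27.5 kN

P_cr ≈ 27.5 kN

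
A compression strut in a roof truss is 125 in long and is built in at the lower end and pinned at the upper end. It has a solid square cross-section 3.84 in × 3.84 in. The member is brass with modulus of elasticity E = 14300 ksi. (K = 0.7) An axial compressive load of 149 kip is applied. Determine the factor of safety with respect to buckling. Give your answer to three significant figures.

n ≈ 2.24

I = a⁴/12 = 3.84⁴/12 = 18.12 in⁴
Effective length L_e = K·L = 0.7 × 125 = 87.50 in
P_cr = π²EI / L_e² = π² × 14300×10³ × 18.12 / 87.50² = 3.340×10^5 lb
Factor of safety n = P_cr / P = 334.01 / 149 = 2.24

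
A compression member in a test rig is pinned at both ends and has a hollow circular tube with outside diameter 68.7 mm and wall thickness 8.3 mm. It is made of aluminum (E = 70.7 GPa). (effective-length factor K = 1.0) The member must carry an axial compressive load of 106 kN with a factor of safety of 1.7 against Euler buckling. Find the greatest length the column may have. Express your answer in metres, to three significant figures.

L_max ≈ 1.68 m

Inner diameter d_i = 68.7 − 2×8.3 = 52.10 mm
I = π(d_o⁴ − d_i⁴)/64 = π(68.7⁴ − 52.10⁴)/64 = 7.318×10^5 mm⁴
I = 7.318×10^-7 m⁴
Required critical load P_cr = n·P = 1.7 × 106 = 180.2 kN = 1.802×10^5 N
From P_cr = π²EI/(K·L)²:  L = (1/K)·√(π²EI/P_cr) = (1/1)·√(π²×7.07×10^10×7.318×10^-7/1.802×10^5)
L = 1.68 m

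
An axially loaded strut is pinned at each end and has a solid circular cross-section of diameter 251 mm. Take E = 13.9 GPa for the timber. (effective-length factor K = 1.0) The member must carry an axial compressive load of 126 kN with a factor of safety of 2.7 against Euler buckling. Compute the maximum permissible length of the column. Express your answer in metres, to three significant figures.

I = πd⁴/64 = π×251⁴/64 = 1.948×10^8 mm⁴
I = 1.948×10^-4 m⁴
Required critical load P_cr = n·P = 2.7 × 126 = 340.2 kN = 3.402×10^5 N
From P_cr = π²EI/(K·L)²:  L = (1/K)·√(π²EI/P_cr) = (1/1)·√(π²×1.39×10^10×1.948×10^-4/3.402×10^5)
L = 8.86 m

L_max ≈ 8.86 m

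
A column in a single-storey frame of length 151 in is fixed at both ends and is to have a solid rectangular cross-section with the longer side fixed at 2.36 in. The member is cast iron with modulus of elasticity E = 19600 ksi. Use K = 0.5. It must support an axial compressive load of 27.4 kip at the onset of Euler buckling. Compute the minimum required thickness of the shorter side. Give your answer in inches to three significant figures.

b ≈ 1.60 in

L_e = K·L = 0.5 × 151 = 75.50 in
Required I = P_cr·L_e²/(π²E) = 2.740×10^4 × 75.50² / (π² × 1.96×10^7) = 0.8074 in⁴
Rectangle, weak axis: I_min = h·b³/12 with h = 2.36 in fixed  ⇒  b = (12I/h)^(1/3) = 1.60 in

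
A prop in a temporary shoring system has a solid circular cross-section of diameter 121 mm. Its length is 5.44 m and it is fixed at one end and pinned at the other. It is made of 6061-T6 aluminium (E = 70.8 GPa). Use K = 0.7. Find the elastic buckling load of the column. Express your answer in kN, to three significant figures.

I = πd⁴/64 = π×121⁴/64 = 1.052×10^7 mm⁴
I = 1.052×10^7 mm⁴ = 1.052×10^-5 m⁴
Effective length L_e = K·L = 0.7 × 5.44 = 3.808 m
P_cr = π²EI / L_e² = π² × 70.8×10⁹ × 1.052×10^-5 / 3.808² = 5.070×10^5 N

P_cr ≈ 507 kN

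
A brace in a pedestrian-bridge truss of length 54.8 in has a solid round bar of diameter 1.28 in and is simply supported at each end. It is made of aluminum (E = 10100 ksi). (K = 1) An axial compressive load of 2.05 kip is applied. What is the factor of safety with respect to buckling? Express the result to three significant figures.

I = πd⁴/64 = π×1.28⁴/64 = 0.1318 in⁴
Effective length L_e = K·L = 1 × 54.8 = 54.80 in
P_cr = π²EI / L_e² = π² × 10100×10³ × 0.1318 / 54.80² = 4.374×10^3 lb
Factor of safety n = P_cr / P = 4.3739 / 2.05 = 2.13

n ≈ 2.13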